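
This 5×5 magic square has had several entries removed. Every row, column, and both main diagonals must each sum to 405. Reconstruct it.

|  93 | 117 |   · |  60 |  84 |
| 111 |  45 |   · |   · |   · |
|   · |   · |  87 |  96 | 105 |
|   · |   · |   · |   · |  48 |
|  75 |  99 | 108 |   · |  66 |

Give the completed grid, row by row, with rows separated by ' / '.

93 117 51 60 84 / 111 45 69 78 102 / 54 63 87 96 105 / 72 81 90 114 48 / 75 99 108 57 66

Row 1 must total 405; the given cells sum to 354, so (1,3) = 51.
Row 5: 75 + 99 + 108 + 66 + ? = 405, so (5,4) = 57.
The remaining cell in column 5 is (2,5) = 405 − 303 = 102.
Main diagonal must total 405; the given cells sum to 291, so (4,4) = 114.
The remaining cell in column 4 is (2,4) = 405 − 327 = 78.
Anti-diagonal needs 405; the known cells sum to 324, so (4,2) = 81.
Row 2: 111 + 45 + 78 + 102 + ? = 405, so (2,3) = 69.
Using column 2: 117 + 45 + 81 + 99 + ? → (3,2) = 405 − 342 = 63.
From column 3, 405 − (51 + 69 + 87 + 108) gives (4,3) = 90.
The remaining cell in row 3 is (3,1) = 405 − 351 = 54.
From row 4, 405 − (81 + 90 + 114 + 48) gives (4,1) = 72.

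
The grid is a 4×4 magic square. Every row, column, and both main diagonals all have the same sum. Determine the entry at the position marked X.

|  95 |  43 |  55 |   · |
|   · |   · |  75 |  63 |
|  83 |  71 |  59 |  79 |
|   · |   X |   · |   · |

91

Row 3 is complete and sums to 292; that is the magic constant.
Using row 1: 95 + 43 + 55 + ? → (1,4) = 292 − 193 = 99.
Column 3: 55 + 75 + 59 + ? = 292, so (4,3) = 103.
Column 4: 99 + 63 + 79 + ? = 292, so (4,4) = 51.
Main diagonal: 95 + 59 + 51 + ? = 292, so (2,2) = 87.
Using anti-diagonal: 99 + 75 + 71 + ? → (4,1) = 292 − 245 = 47.
From row 2, 292 − (87 + 75 + 63) gives (2,1) = 67.
From row 4, 292 − (47 + 103 + 51) gives (4,2) = 91.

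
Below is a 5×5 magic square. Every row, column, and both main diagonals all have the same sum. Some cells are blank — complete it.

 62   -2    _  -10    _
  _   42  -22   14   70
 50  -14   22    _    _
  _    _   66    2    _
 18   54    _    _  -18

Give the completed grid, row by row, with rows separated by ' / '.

62 -2 34 -10 26 / 6 42 -22 14 70 / 50 -14 22 58 -6 / -26 30 66 2 38 / 18 54 10 46 -18

Main diagonal is already complete: 62 + 42 + 22 + 2 + -18 = 110, so that is the magic constant.
Using row 2: 42 + (-22) + 14 + 70 + ? → (2,1) = 110 − 104 = 6.
The remaining cell in column 1 is (4,1) = 110 − 136 = -26.
Column 2 must total 110; the given cells sum to 80, so (4,2) = 30.
Anti-diagonal: 14 + 22 + 30 + 18 + ? = 110, so (1,5) = 26.
The remaining cell in row 1 is (1,3) = 110 − 76 = 34.
Row 4 needs 110; the known cells sum to 72, so (4,5) = 38.
The remaining cell in column 3 is (5,3) = 110 − 100 = 10.
Column 5: 26 + 70 + 38 + (-18) + ? = 110, so (3,5) = -6.
Using row 3: 50 + (-14) + 22 + (-6) + ? → (3,4) = 110 − 52 = 58.
The remaining cell in row 5 is (5,4) = 110 − 64 = 46.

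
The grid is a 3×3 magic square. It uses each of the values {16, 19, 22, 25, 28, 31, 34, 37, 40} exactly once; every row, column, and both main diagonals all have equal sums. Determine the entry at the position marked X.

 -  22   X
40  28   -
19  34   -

37

The 9 entries sum to 252, so each line sums to 252/3 = 84.
Row 2 must total 84; the given cells sum to 68, so (2,3) = 16.
Using row 3: 19 + 34 + ? → (3,3) = 84 − 53 = 31.
Using column 1: 40 + 19 + ? → (1,1) = 84 − 59 = 25.
Column 3: 16 + 31 + ? = 84, so (1,3) = 37.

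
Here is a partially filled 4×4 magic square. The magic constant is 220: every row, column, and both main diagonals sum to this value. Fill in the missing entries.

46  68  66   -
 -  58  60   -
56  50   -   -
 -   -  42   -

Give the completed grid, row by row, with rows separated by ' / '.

Row 1: 46 + 68 + 66 + ? = 220, so (1,4) = 40.
Column 2 needs 220; the known cells sum to 176, so (4,2) = 44.
Column 3 must total 220; the given cells sum to 168, so (3,3) = 52.
The remaining cell in main diagonal is (4,4) = 220 − 156 = 64.
Anti-diagonal: 40 + 60 + 50 + ? = 220, so (4,1) = 70.
The remaining cell in row 3 is (3,4) = 220 − 158 = 62.
Column 1: 46 + 56 + 70 + ? = 220, so (2,1) = 48.
Column 4 needs 220; the known cells sum to 166, so (2,4) = 54.

46 68 66 40 / 48 58 60 54 / 56 50 52 62 / 70 44 42 64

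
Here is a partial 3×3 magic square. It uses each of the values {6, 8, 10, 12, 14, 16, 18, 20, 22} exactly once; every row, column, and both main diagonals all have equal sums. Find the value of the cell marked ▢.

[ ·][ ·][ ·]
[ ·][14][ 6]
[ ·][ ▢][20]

10

The 9 entries sum to 126, so each line sums to 126/3 = 42.
Using row 2: 14 + 6 + ? → (2,1) = 42 − 20 = 22.
Column 3: 6 + 20 + ? = 42, so (1,3) = 16.
From main diagonal, 42 − (14 + 20) gives (1,1) = 8.
Anti-diagonal needs 42; the known cells sum to 30, so (3,1) = 12.
The remaining cell in row 1 is (1,2) = 42 − 24 = 18.
From row 3, 42 − (12 + 20) gives (3,2) = 10.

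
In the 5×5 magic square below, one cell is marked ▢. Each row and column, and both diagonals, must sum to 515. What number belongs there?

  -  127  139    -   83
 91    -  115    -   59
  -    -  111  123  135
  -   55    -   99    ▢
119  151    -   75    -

Anti-diagonal: 83 + 111 + 55 + 119 + ? = 515, so (2,4) = 147.
The remaining cell in row 2 is (2,2) = 515 − 412 = 103.
The remaining cell in column 2 is (3,2) = 515 − 436 = 79.
Column 4: 147 + 123 + 99 + 75 + ? = 515, so (1,4) = 71.
Row 1 must total 515; the given cells sum to 420, so (1,1) = 95.
Using row 3: 79 + 111 + 123 + 135 + ? → (3,1) = 515 − 448 = 67.
The remaining cell in column 1 is (4,1) = 515 − 372 = 143.
From main diagonal, 515 − (95 + 103 + 111 + 99) gives (5,5) = 107.
From row 5, 515 − (119 + 151 + 75 + 107) gives (5,3) = 63.
Column 3: 139 + 115 + 111 + 63 + ? = 515, so (4,3) = 87.
From column 5, 515 − (83 + 59 + 135 + 107) gives (4,5) = 131.

131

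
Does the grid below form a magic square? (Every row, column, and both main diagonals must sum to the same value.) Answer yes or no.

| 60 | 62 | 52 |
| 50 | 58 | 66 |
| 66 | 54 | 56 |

No — row 1 sums to 174 but column 1 sums to 176.

Row 1: 60 + 62 + 52 = 174.
Row 2: 50 + 58 + 66 = 174.
Row 3: 66 + 54 + 56 = 176.
Column 1: 60 + 50 + 66 = 176.
Column 2: 62 + 58 + 54 = 174.
Column 3: 52 + 66 + 56 = 174.
Main diagonal: 60 + 58 + 56 = 174.
Anti-diagonal: 52 + 58 + 66 = 176.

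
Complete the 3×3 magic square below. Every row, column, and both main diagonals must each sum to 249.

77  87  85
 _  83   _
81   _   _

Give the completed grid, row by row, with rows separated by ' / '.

Using column 1: 77 + 81 + ? → (2,1) = 249 − 158 = 91.
From column 2, 249 − (87 + 83) gives (3,2) = 79.
Main diagonal needs 249; the known cells sum to 160, so (3,3) = 89.
From row 2, 249 − (91 + 83) gives (2,3) = 75.

77 87 85 / 91 83 75 / 81 79 89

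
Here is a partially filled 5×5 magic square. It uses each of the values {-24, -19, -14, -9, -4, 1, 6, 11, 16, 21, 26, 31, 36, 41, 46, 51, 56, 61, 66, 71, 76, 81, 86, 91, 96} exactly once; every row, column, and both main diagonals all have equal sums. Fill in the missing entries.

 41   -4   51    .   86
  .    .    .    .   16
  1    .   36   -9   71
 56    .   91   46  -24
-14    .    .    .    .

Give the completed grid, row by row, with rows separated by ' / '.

The 25 entries sum to 900, so each line sums to 900/5 = 180.
The remaining cell in row 1 is (1,4) = 180 − 174 = 6.
The remaining cell in row 3 is (3,2) = 180 − 99 = 81.
From row 4, 180 − (56 + 91 + 46 + (-24)) gives (4,2) = 11.
From column 1, 180 − (41 + 1 + 56 + (-14)) gives (2,1) = 96.
From column 5, 180 − (86 + 16 + 71 + (-24)) gives (5,5) = 31.
Main diagonal must total 180; the given cells sum to 154, so (2,2) = 26.
From anti-diagonal, 180 − (86 + 36 + 11 + (-14)) gives (2,4) = 61.
Row 2 must total 180; the given cells sum to 199, so (2,3) = -19.
Column 2 must total 180; the given cells sum to 114, so (5,2) = 66.
Column 3: 51 + (-19) + 36 + 91 + ? = 180, so (5,3) = 21.
Column 4: 6 + 61 + (-9) + 46 + ? = 180, so (5,4) = 76.

41 -4 51 6 86 / 96 26 -19 61 16 / 1 81 36 -9 71 / 56 11 91 46 -24 / -14 66 21 76 31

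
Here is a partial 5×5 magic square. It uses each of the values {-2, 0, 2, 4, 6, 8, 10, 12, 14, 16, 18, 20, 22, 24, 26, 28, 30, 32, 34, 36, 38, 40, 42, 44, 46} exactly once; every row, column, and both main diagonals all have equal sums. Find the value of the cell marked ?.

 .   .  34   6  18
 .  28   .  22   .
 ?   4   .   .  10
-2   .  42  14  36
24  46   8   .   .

32

The 25 entries sum to 550, so each line sums to 550/5 = 110.
From row 4, 110 − (-2 + 42 + 14 + 36) gives (4,2) = 20.
From column 2, 110 − (28 + 4 + 20 + 46) gives (1,2) = 12.
From anti-diagonal, 110 − (18 + 22 + 20 + 24) gives (3,3) = 26.
From row 1, 110 − (12 + 34 + 6 + 18) gives (1,1) = 40.
Using column 3: 34 + 26 + 42 + 8 + ? → (2,3) = 110 − 110 = 0.
Using main diagonal: 40 + 28 + 26 + 14 + ? → (5,5) = 110 − 108 = 2.
Row 5: 24 + 46 + 8 + 2 + ? = 110, so (5,4) = 30.
Using column 4: 6 + 22 + 14 + 30 + ? → (3,4) = 110 − 72 = 38.
Column 5: 18 + 10 + 36 + 2 + ? = 110, so (2,5) = 44.
Row 2: 28 + 0 + 22 + 44 + ? = 110, so (2,1) = 16.
Row 3: 4 + 26 + 38 + 10 + ? = 110, so (3,1) = 32.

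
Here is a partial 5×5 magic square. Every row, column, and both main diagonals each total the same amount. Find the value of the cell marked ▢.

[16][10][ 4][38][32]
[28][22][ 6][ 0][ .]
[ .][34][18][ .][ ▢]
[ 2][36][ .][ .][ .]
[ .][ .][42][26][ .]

-4

Row 1 is complete and sums to 100; that is the magic constant.
Using row 2: 28 + 22 + 6 + 0 + ? → (2,5) = 100 − 56 = 44.
From column 2, 100 − (10 + 22 + 34 + 36) gives (5,2) = -2.
Column 3: 4 + 6 + 18 + 42 + ? = 100, so (4,3) = 30.
The remaining cell in anti-diagonal is (5,1) = 100 − 86 = 14.
The remaining cell in row 5 is (5,5) = 100 − 80 = 20.
Column 1 must total 100; the given cells sum to 60, so (3,1) = 40.
Main diagonal must total 100; the given cells sum to 76, so (4,4) = 24.
Row 4 needs 100; the known cells sum to 92, so (4,5) = 8.
Column 4: 38 + 0 + 24 + 26 + ? = 100, so (3,4) = 12.
The remaining cell in column 5 is (3,5) = 100 − 104 = -4.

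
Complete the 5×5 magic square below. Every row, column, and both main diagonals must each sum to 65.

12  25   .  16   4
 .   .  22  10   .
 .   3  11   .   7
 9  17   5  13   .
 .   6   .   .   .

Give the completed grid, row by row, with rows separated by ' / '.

Row 1: 12 + 25 + 16 + 4 + ? = 65, so (1,3) = 8.
Row 4 needs 65; the known cells sum to 44, so (4,5) = 21.
Column 2 needs 65; the known cells sum to 51, so (2,2) = 14.
From column 3, 65 − (8 + 22 + 11 + 5) gives (5,3) = 19.
Main diagonal needs 65; the known cells sum to 50, so (5,5) = 15.
The remaining cell in anti-diagonal is (5,1) = 65 − 42 = 23.
Using row 5: 23 + 6 + 19 + 15 + ? → (5,4) = 65 − 63 = 2.
Column 4: 16 + 10 + 13 + 2 + ? = 65, so (3,4) = 24.
Using column 5: 4 + 7 + 21 + 15 + ? → (2,5) = 65 − 47 = 18.
Using row 2: 14 + 22 + 10 + 18 + ? → (2,1) = 65 − 64 = 1.
From row 3, 65 − (3 + 11 + 24 + 7) gives (3,1) = 20.

12 25 8 16 4 / 1 14 22 10 18 / 20 3 11 24 7 / 9 17 5 13 21 / 23 6 19 2 15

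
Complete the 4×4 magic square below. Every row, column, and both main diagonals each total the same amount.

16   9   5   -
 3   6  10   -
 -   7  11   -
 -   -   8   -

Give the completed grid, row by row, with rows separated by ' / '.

Column 3 is already complete: 5 + 10 + 11 + 8 = 34, so that is the magic constant.
From row 1, 34 − (16 + 9 + 5) gives (1,4) = 4.
Row 2 needs 34; the known cells sum to 19, so (2,4) = 15.
Using column 2: 9 + 6 + 7 + ? → (4,2) = 34 − 22 = 12.
Main diagonal must total 34; the given cells sum to 33, so (4,4) = 1.
Anti-diagonal: 4 + 10 + 7 + ? = 34, so (4,1) = 13.
The remaining cell in column 1 is (3,1) = 34 − 32 = 2.
Column 4 must total 34; the given cells sum to 20, so (3,4) = 14.

16 9 5 4 / 3 6 10 15 / 2 7 11 14 / 13 12 8 1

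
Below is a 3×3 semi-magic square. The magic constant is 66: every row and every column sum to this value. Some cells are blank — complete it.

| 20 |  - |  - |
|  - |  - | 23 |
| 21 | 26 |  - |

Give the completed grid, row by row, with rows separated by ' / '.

Row 3 must total 66; the given cells sum to 47, so (3,3) = 19.
Column 1 needs 66; the known cells sum to 41, so (2,1) = 25.
Column 3 must total 66; the given cells sum to 42, so (1,3) = 24.
Row 1 must total 66; the given cells sum to 44, so (1,2) = 22.
From row 2, 66 − (25 + 23) gives (2,2) = 18.

20 22 24 / 25 18 23 / 21 26 19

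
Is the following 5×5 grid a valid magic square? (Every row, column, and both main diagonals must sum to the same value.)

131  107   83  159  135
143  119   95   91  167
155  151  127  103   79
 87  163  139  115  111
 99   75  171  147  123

Row 1: 131 + 107 + 83 + 159 + 135 = 615.
Row 2: 143 + 119 + 95 + 91 + 167 = 615.
Row 3: 155 + 151 + 127 + 103 + 79 = 615.
Row 4: 87 + 163 + 139 + 115 + 111 = 615.
Row 5: 99 + 75 + 171 + 147 + 123 = 615.
Column 1: 131 + 143 + 155 + 87 + 99 = 615.
Column 2: 107 + 119 + 151 + 163 + 75 = 615.
Column 3: 83 + 95 + 127 + 139 + 171 = 615.
Column 4: 159 + 91 + 103 + 115 + 147 = 615.
Column 5: 135 + 167 + 79 + 111 + 123 = 615.
Main diagonal: 131 + 119 + 127 + 115 + 123 = 615.
Anti-diagonal: 135 + 91 + 127 + 163 + 99 = 615.
All lines sum to 615.

Yes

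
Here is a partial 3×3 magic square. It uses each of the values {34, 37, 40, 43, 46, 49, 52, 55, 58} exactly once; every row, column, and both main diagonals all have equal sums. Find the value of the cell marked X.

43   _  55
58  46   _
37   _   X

49

The 9 entries sum to 414, so each line sums to 414/3 = 138.
Row 1: 43 + 55 + ? = 138, so (1,2) = 40.
Row 2 needs 138; the known cells sum to 104, so (2,3) = 34.
From column 2, 138 − (40 + 46) gives (3,2) = 52.
The remaining cell in column 3 is (3,3) = 138 − 89 = 49.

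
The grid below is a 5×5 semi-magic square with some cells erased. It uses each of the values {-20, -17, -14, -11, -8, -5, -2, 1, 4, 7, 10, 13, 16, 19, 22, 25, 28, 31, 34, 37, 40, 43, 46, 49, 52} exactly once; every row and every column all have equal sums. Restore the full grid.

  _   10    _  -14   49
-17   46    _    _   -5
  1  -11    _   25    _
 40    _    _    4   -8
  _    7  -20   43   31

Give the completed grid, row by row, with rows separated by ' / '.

37 10 -2 -14 49 / -17 46 34 22 -5 / 1 -11 52 25 13 / 40 28 16 4 -8 / 19 7 -20 43 31

The 25 entries sum to 400, so each line sums to 400/5 = 80.
The remaining cell in row 5 is (5,1) = 80 − 61 = 19.
Column 1 needs 80; the known cells sum to 43, so (1,1) = 37.
The remaining cell in column 2 is (4,2) = 80 − 52 = 28.
Using column 4: -14 + 25 + 4 + 43 + ? → (2,4) = 80 − 58 = 22.
Using column 5: 49 + (-5) + (-8) + 31 + ? → (3,5) = 80 − 67 = 13.
Row 1: 37 + 10 + (-14) + 49 + ? = 80, so (1,3) = -2.
The remaining cell in row 2 is (2,3) = 80 − 46 = 34.
Row 3 needs 80; the known cells sum to 28, so (3,3) = 52.
Row 4 must total 80; the given cells sum to 64, so (4,3) = 16.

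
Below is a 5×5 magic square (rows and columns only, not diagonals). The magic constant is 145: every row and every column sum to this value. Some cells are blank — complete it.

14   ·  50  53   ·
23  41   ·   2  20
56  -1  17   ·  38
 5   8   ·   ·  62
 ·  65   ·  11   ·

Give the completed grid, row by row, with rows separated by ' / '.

Row 2: 23 + 41 + 2 + 20 + ? = 145, so (2,3) = 59.
Using row 3: 56 + (-1) + 17 + 38 + ? → (3,4) = 145 − 110 = 35.
From column 1, 145 − (14 + 23 + 56 + 5) gives (5,1) = 47.
The remaining cell in column 2 is (1,2) = 145 − 113 = 32.
The remaining cell in column 4 is (4,4) = 145 − 101 = 44.
Row 1 needs 145; the known cells sum to 149, so (1,5) = -4.
Row 4: 5 + 8 + 44 + 62 + ? = 145, so (4,3) = 26.
Column 3 needs 145; the known cells sum to 152, so (5,3) = -7.
Column 5: -4 + 20 + 38 + 62 + ? = 145, so (5,5) = 29.

14 32 50 53 -4 / 23 41 59 2 20 / 56 -1 17 35 38 / 5 8 26 44 62 / 47 65 -7 11 29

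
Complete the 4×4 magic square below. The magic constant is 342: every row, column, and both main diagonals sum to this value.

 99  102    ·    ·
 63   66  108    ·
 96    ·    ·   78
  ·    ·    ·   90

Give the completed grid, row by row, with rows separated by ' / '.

Row 2 needs 342; the known cells sum to 237, so (2,4) = 105.
From column 1, 342 − (99 + 63 + 96) gives (4,1) = 84.
Column 4 needs 342; the known cells sum to 273, so (1,4) = 69.
Using main diagonal: 99 + 66 + 90 + ? → (3,3) = 342 − 255 = 87.
Anti-diagonal needs 342; the known cells sum to 261, so (3,2) = 81.
Row 1: 99 + 102 + 69 + ? = 342, so (1,3) = 72.
The remaining cell in column 2 is (4,2) = 342 − 249 = 93.
The remaining cell in column 3 is (4,3) = 342 − 267 = 75.

99 102 72 69 / 63 66 108 105 / 96 81 87 78 / 84 93 75 90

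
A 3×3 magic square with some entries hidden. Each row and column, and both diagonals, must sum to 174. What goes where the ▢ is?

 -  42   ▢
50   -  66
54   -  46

62

Row 2 needs 174; the known cells sum to 116, so (2,2) = 58.
Using row 3: 54 + 46 + ? → (3,2) = 174 − 100 = 74.
Column 1 needs 174; the known cells sum to 104, so (1,1) = 70.
Using column 3: 66 + 46 + ? → (1,3) = 174 − 112 = 62.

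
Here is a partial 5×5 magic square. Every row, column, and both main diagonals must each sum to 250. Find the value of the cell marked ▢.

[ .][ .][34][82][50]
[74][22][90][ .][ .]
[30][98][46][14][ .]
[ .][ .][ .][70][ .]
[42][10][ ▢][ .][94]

78

Using row 3: 30 + 98 + 46 + 14 + ? → (3,5) = 250 − 188 = 62.
From main diagonal, 250 − (22 + 46 + 70 + 94) gives (1,1) = 18.
Using row 1: 18 + 34 + 82 + 50 + ? → (1,2) = 250 − 184 = 66.
Column 1 needs 250; the known cells sum to 164, so (4,1) = 86.
Column 2 needs 250; the known cells sum to 196, so (4,2) = 54.
Anti-diagonal: 50 + 46 + 54 + 42 + ? = 250, so (2,4) = 58.
The remaining cell in row 2 is (2,5) = 250 − 244 = 6.
Column 4 must total 250; the given cells sum to 224, so (5,4) = 26.
Using column 5: 50 + 6 + 62 + 94 + ? → (4,5) = 250 − 212 = 38.
Row 4: 86 + 54 + 70 + 38 + ? = 250, so (4,3) = 2.
Using row 5: 42 + 10 + 26 + 94 + ? → (5,3) = 250 − 172 = 78.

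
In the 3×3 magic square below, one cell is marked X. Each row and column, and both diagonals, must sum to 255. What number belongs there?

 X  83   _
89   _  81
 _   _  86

Using row 2: 89 + 81 + ? → (2,2) = 255 − 170 = 85.
From column 2, 255 − (83 + 85) gives (3,2) = 87.
Using column 3: 81 + 86 + ? → (1,3) = 255 − 167 = 88.
Main diagonal needs 255; the known cells sum to 171, so (1,1) = 84.

84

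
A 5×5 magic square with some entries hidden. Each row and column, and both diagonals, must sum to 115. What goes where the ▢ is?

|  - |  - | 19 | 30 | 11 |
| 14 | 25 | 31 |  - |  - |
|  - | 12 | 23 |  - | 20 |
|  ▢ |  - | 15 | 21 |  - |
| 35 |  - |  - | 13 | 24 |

18

From column 3, 115 − (19 + 31 + 23 + 15) gives (5,3) = 27.
Main diagonal: 25 + 23 + 21 + 24 + ? = 115, so (1,1) = 22.
Row 1 must total 115; the given cells sum to 82, so (1,2) = 33.
The remaining cell in row 5 is (5,2) = 115 − 99 = 16.
Column 2 needs 115; the known cells sum to 86, so (4,2) = 29.
Using anti-diagonal: 11 + 23 + 29 + 35 + ? → (2,4) = 115 − 98 = 17.
The remaining cell in row 2 is (2,5) = 115 − 87 = 28.
Column 4 must total 115; the given cells sum to 81, so (3,4) = 34.
Using column 5: 11 + 28 + 20 + 24 + ? → (4,5) = 115 − 83 = 32.
Row 3 must total 115; the given cells sum to 89, so (3,1) = 26.
The remaining cell in row 4 is (4,1) = 115 − 97 = 18.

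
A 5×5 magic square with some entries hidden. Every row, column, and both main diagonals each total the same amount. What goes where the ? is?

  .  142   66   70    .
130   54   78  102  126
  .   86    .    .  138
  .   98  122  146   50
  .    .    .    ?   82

Row 2 is complete and sums to 490; that is the magic constant.
Row 4 needs 490; the known cells sum to 416, so (4,1) = 74.
Column 2 must total 490; the given cells sum to 380, so (5,2) = 110.
Column 5: 126 + 138 + 50 + 82 + ? = 490, so (1,5) = 94.
Row 1 must total 490; the given cells sum to 372, so (1,1) = 118.
From main diagonal, 490 − (118 + 54 + 146 + 82) gives (3,3) = 90.
Anti-diagonal needs 490; the known cells sum to 384, so (5,1) = 106.
From column 1, 490 − (118 + 130 + 74 + 106) gives (3,1) = 62.
From column 3, 490 − (66 + 78 + 90 + 122) gives (5,3) = 134.
The remaining cell in row 3 is (3,4) = 490 − 376 = 114.
The remaining cell in row 5 is (5,4) = 490 − 432 = 58.

58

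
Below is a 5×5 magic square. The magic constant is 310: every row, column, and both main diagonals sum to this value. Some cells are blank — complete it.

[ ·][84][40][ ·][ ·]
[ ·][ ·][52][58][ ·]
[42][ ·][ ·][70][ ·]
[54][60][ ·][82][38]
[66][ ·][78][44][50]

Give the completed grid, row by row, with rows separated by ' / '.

Using row 4: 54 + 60 + 82 + 38 + ? → (4,3) = 310 − 234 = 76.
Row 5 must total 310; the given cells sum to 238, so (5,2) = 72.
From column 3, 310 − (40 + 52 + 76 + 78) gives (3,3) = 64.
Column 4 needs 310; the known cells sum to 254, so (1,4) = 56.
Using anti-diagonal: 58 + 64 + 60 + 66 + ? → (1,5) = 310 − 248 = 62.
From row 1, 310 − (84 + 40 + 56 + 62) gives (1,1) = 68.
Column 1: 68 + 42 + 54 + 66 + ? = 310, so (2,1) = 80.
Main diagonal needs 310; the known cells sum to 264, so (2,2) = 46.
Row 2 must total 310; the given cells sum to 236, so (2,5) = 74.
The remaining cell in column 2 is (3,2) = 310 − 262 = 48.
From column 5, 310 − (62 + 74 + 38 + 50) gives (3,5) = 86.

68 84 40 56 62 / 80 46 52 58 74 / 42 48 64 70 86 / 54 60 76 82 38 / 66 72 78 44 50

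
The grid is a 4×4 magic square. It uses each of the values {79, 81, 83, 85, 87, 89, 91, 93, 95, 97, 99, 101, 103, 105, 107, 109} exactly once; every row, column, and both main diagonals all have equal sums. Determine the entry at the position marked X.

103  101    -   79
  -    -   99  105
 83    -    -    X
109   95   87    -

The 16 entries sum to 1504, so each line sums to 1504/4 = 376.
The remaining cell in row 1 is (1,3) = 376 − 283 = 93.
Row 4 needs 376; the known cells sum to 291, so (4,4) = 85.
Column 1 needs 376; the known cells sum to 295, so (2,1) = 81.
Using column 3: 93 + 99 + 87 + ? → (3,3) = 376 − 279 = 97.
The remaining cell in column 4 is (3,4) = 376 − 269 = 107.

107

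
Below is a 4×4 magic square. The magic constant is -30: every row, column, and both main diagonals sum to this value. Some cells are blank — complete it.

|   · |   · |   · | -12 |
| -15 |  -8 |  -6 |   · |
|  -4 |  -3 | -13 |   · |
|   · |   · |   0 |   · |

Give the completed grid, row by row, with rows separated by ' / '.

From row 2, -30 − (-15 + (-8) + (-6)) gives (2,4) = -1.
Row 3 needs -30; the known cells sum to -20, so (3,4) = -10.
Column 3: -6 + (-13) + 0 + ? = -30, so (1,3) = -11.
Column 4 needs -30; the known cells sum to -23, so (4,4) = -7.
Using main diagonal: -8 + (-13) + (-7) + ? → (1,1) = -30 − (-28) = -2.
Anti-diagonal: -12 + (-6) + (-3) + ? = -30, so (4,1) = -9.
The remaining cell in row 1 is (1,2) = -30 − (-25) = -5.
Row 4: -9 + 0 + (-7) + ? = -30, so (4,2) = -14.

-2 -5 -11 -12 / -15 -8 -6 -1 / -4 -3 -13 -10 / -9 -14 0 -7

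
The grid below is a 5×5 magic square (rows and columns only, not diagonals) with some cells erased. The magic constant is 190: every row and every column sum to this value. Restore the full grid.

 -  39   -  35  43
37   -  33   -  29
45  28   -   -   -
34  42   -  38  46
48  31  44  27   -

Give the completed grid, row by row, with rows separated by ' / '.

26 39 47 35 43 / 37 50 33 41 29 / 45 28 36 49 32 / 34 42 30 38 46 / 48 31 44 27 40

Row 4 must total 190; the given cells sum to 160, so (4,3) = 30.
From row 5, 190 − (48 + 31 + 44 + 27) gives (5,5) = 40.
Using column 1: 37 + 45 + 34 + 48 + ? → (1,1) = 190 − 164 = 26.
Using column 2: 39 + 28 + 42 + 31 + ? → (2,2) = 190 − 140 = 50.
Using column 5: 43 + 29 + 46 + 40 + ? → (3,5) = 190 − 158 = 32.
Row 1 must total 190; the given cells sum to 143, so (1,3) = 47.
Row 2 must total 190; the given cells sum to 149, so (2,4) = 41.
The remaining cell in column 3 is (3,3) = 190 − 154 = 36.
Column 4: 35 + 41 + 38 + 27 + ? = 190, so (3,4) = 49.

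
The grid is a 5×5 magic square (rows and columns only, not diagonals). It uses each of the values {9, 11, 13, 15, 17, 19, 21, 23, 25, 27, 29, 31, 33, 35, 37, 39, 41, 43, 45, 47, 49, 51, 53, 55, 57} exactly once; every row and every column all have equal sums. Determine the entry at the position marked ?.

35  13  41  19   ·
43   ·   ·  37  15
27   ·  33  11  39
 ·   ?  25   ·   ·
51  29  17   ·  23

47

The 25 entries sum to 825, so each line sums to 825/5 = 165.
The remaining cell in row 1 is (1,5) = 165 − 108 = 57.
From row 3, 165 − (27 + 33 + 11 + 39) gives (3,2) = 55.
Row 5 must total 165; the given cells sum to 120, so (5,4) = 45.
Using column 1: 35 + 43 + 27 + 51 + ? → (4,1) = 165 − 156 = 9.
Column 3 needs 165; the known cells sum to 116, so (2,3) = 49.
Using column 4: 19 + 37 + 11 + 45 + ? → (4,4) = 165 − 112 = 53.
Column 5 needs 165; the known cells sum to 134, so (4,5) = 31.
Using row 2: 43 + 49 + 37 + 15 + ? → (2,2) = 165 − 144 = 21.
Using row 4: 9 + 25 + 53 + 31 + ? → (4,2) = 165 − 118 = 47.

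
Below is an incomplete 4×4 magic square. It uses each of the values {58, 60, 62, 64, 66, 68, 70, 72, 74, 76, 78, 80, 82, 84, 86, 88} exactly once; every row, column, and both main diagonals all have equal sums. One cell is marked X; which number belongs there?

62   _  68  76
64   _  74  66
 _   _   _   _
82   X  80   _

The 16 entries sum to 1168, so each line sums to 1168/4 = 292.
Using row 1: 62 + 68 + 76 + ? → (1,2) = 292 − 206 = 86.
From row 2, 292 − (64 + 74 + 66) gives (2,2) = 88.
From column 1, 292 − (62 + 64 + 82) gives (3,1) = 84.
Column 3 must total 292; the given cells sum to 222, so (3,3) = 70.
Main diagonal must total 292; the given cells sum to 220, so (4,4) = 72.
Anti-diagonal needs 292; the known cells sum to 232, so (3,2) = 60.
Row 3: 84 + 60 + 70 + ? = 292, so (3,4) = 78.
Row 4 needs 292; the known cells sum to 234, so (4,2) = 58.

58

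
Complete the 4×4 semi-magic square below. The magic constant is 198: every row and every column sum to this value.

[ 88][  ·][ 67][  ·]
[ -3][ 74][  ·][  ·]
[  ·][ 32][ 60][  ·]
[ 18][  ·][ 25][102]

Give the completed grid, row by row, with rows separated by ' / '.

From row 4, 198 − (18 + 25 + 102) gives (4,2) = 53.
From column 1, 198 − (88 + (-3) + 18) gives (3,1) = 95.
Using column 2: 74 + 32 + 53 + ? → (1,2) = 198 − 159 = 39.
The remaining cell in column 3 is (2,3) = 198 − 152 = 46.
Row 1 must total 198; the given cells sum to 194, so (1,4) = 4.
Using row 2: -3 + 74 + 46 + ? → (2,4) = 198 − 117 = 81.
The remaining cell in row 3 is (3,4) = 198 − 187 = 11.

88 39 67 4 / -3 74 46 81 / 95 32 60 11 / 18 53 25 102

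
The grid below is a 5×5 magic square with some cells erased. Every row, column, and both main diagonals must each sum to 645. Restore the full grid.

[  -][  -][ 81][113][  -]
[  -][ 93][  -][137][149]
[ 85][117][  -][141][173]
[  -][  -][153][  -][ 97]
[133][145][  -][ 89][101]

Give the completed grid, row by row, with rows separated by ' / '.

Row 3 needs 645; the known cells sum to 516, so (3,3) = 129.
The remaining cell in row 5 is (5,3) = 645 − 468 = 177.
From column 3, 645 − (81 + 129 + 153 + 177) gives (2,3) = 105.
Using column 4: 113 + 137 + 141 + 89 + ? → (4,4) = 645 − 480 = 165.
From column 5, 645 − (149 + 173 + 97 + 101) gives (1,5) = 125.
Using main diagonal: 93 + 129 + 165 + 101 + ? → (1,1) = 645 − 488 = 157.
Anti-diagonal needs 645; the known cells sum to 524, so (4,2) = 121.
The remaining cell in row 1 is (1,2) = 645 − 476 = 169.
The remaining cell in row 2 is (2,1) = 645 − 484 = 161.
Row 4: 121 + 153 + 165 + 97 + ? = 645, so (4,1) = 109.

157 169 81 113 125 / 161 93 105 137 149 / 85 117 129 141 173 / 109 121 153 165 97 / 133 145 177 89 101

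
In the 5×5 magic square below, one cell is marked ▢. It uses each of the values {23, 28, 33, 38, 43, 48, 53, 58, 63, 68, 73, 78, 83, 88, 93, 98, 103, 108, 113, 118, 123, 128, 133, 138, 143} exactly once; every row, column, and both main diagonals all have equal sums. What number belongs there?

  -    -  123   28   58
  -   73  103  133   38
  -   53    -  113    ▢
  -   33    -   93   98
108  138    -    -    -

The 25 entries sum to 2075, so each line sums to 2075/5 = 415.
The remaining cell in row 2 is (2,1) = 415 − 347 = 68.
Using column 2: 73 + 53 + 33 + 138 + ? → (1,2) = 415 − 297 = 118.
Using column 4: 28 + 133 + 113 + 93 + ? → (5,4) = 415 − 367 = 48.
The remaining cell in anti-diagonal is (3,3) = 415 − 332 = 83.
The remaining cell in row 1 is (1,1) = 415 − 327 = 88.
Main diagonal needs 415; the known cells sum to 337, so (5,5) = 78.
Row 5: 108 + 138 + 48 + 78 + ? = 415, so (5,3) = 43.
Column 3: 123 + 103 + 83 + 43 + ? = 415, so (4,3) = 63.
Using column 5: 58 + 38 + 98 + 78 + ? → (3,5) = 415 − 272 = 143.

143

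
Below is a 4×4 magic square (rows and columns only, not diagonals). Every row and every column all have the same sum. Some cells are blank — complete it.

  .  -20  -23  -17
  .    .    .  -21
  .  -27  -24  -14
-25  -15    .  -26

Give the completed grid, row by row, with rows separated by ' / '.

Column 4 is already complete: -17 + -21 + -14 + -26 = -78, so that is the magic constant.
The remaining cell in row 1 is (1,1) = -78 − (-60) = -18.
Row 3 needs -78; the known cells sum to -65, so (3,1) = -13.
Row 4 needs -78; the known cells sum to -66, so (4,3) = -12.
Column 1 needs -78; the known cells sum to -56, so (2,1) = -22.
Column 2 must total -78; the given cells sum to -62, so (2,2) = -16.
Column 3 must total -78; the given cells sum to -59, so (2,3) = -19.

-18 -20 -23 -17 / -22 -16 -19 -21 / -13 -27 -24 -14 / -25 -15 -12 -26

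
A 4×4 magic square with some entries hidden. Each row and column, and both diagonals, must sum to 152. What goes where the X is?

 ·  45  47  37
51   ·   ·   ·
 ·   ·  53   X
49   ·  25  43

31

Row 1: 45 + 47 + 37 + ? = 152, so (1,1) = 23.
Row 4 must total 152; the given cells sum to 117, so (4,2) = 35.
Column 1: 23 + 51 + 49 + ? = 152, so (3,1) = 29.
Column 3 needs 152; the known cells sum to 125, so (2,3) = 27.
Main diagonal needs 152; the known cells sum to 119, so (2,2) = 33.
Anti-diagonal: 37 + 27 + 49 + ? = 152, so (3,2) = 39.
The remaining cell in row 2 is (2,4) = 152 − 111 = 41.
Row 3: 29 + 39 + 53 + ? = 152, so (3,4) = 31.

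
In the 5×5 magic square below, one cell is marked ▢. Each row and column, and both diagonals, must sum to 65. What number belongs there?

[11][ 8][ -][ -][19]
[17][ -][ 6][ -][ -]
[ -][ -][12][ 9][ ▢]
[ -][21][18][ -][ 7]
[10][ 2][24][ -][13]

From row 5, 65 − (10 + 2 + 24 + 13) gives (5,4) = 16.
From column 3, 65 − (6 + 12 + 18 + 24) gives (1,3) = 5.
Anti-diagonal must total 65; the given cells sum to 62, so (2,4) = 3.
Using row 1: 11 + 8 + 5 + 19 + ? → (1,4) = 65 − 43 = 22.
Using column 4: 22 + 3 + 9 + 16 + ? → (4,4) = 65 − 50 = 15.
From main diagonal, 65 − (11 + 12 + 15 + 13) gives (2,2) = 14.
The remaining cell in row 2 is (2,5) = 65 − 40 = 25.
From row 4, 65 − (21 + 18 + 15 + 7) gives (4,1) = 4.
The remaining cell in column 1 is (3,1) = 65 − 42 = 23.
Column 2 must total 65; the given cells sum to 45, so (3,2) = 20.
Using column 5: 19 + 25 + 7 + 13 + ? → (3,5) = 65 − 64 = 1.

1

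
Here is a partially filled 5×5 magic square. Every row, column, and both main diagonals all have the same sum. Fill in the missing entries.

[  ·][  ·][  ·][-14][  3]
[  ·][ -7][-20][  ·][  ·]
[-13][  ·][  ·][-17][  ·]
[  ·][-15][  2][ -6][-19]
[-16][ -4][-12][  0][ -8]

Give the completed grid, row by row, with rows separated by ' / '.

-10 -18 -1 -14 3 / 1 -7 -20 -3 -11 / -13 4 -9 -17 -5 / -2 -15 2 -6 -19 / -16 -4 -12 0 -8

Row 5 is already complete: -16 + -4 + -12 + 0 + -8 = -40, so that is the magic constant.
Row 4: -15 + 2 + (-6) + (-19) + ? = -40, so (4,1) = -2.
Using column 4: -14 + (-17) + (-6) + 0 + ? → (2,4) = -40 − (-37) = -3.
Anti-diagonal must total -40; the given cells sum to -31, so (3,3) = -9.
From column 3, -40 − (-20 + (-9) + 2 + (-12)) gives (1,3) = -1.
The remaining cell in main diagonal is (1,1) = -40 − (-30) = -10.
Row 1 needs -40; the known cells sum to -22, so (1,2) = -18.
Column 1: -10 + (-13) + (-2) + (-16) + ? = -40, so (2,1) = 1.
Column 2 needs -40; the known cells sum to -44, so (3,2) = 4.
Row 2 must total -40; the given cells sum to -29, so (2,5) = -11.
From row 3, -40 − (-13 + 4 + (-9) + (-17)) gives (3,5) = -5.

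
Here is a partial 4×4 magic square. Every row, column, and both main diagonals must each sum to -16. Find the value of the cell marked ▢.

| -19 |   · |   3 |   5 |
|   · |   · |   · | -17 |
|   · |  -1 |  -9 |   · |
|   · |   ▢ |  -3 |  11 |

From row 1, -16 − (-19 + 3 + 5) gives (1,2) = -5.
Column 3 must total -16; the given cells sum to -9, so (2,3) = -7.
Column 4 needs -16; the known cells sum to -1, so (3,4) = -15.
The remaining cell in main diagonal is (2,2) = -16 − (-17) = 1.
Anti-diagonal: 5 + (-7) + (-1) + ? = -16, so (4,1) = -13.
Row 2 needs -16; the known cells sum to -23, so (2,1) = 7.
Row 3: -1 + (-9) + (-15) + ? = -16, so (3,1) = 9.
Row 4 needs -16; the known cells sum to -5, so (4,2) = -11.

-11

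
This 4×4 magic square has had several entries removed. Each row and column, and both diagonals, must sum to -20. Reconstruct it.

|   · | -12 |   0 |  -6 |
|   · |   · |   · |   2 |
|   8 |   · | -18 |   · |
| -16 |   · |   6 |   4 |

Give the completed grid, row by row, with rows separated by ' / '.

Row 1 needs -20; the known cells sum to -18, so (1,1) = -2.
The remaining cell in row 4 is (4,2) = -20 − (-6) = -14.
Using column 1: -2 + 8 + (-16) + ? → (2,1) = -20 − (-10) = -10.
Column 3 must total -20; the given cells sum to -12, so (2,3) = -8.
From column 4, -20 − (-6 + 2 + 4) gives (3,4) = -20.
The remaining cell in main diagonal is (2,2) = -20 − (-16) = -4.
From anti-diagonal, -20 − (-6 + (-8) + (-16)) gives (3,2) = 10.

-2 -12 0 -6 / -10 -4 -8 2 / 8 10 -18 -20 / -16 -14 6 4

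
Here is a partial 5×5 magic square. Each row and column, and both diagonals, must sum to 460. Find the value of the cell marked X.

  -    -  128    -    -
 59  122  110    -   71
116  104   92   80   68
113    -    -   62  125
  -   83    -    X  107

119

Using row 2: 59 + 122 + 110 + 71 + ? → (2,4) = 460 − 362 = 98.
Column 5 needs 460; the known cells sum to 371, so (1,5) = 89.
Main diagonal needs 460; the known cells sum to 383, so (1,1) = 77.
Column 1 must total 460; the given cells sum to 365, so (5,1) = 95.
Using anti-diagonal: 89 + 98 + 92 + 95 + ? → (4,2) = 460 − 374 = 86.
Row 4: 113 + 86 + 62 + 125 + ? = 460, so (4,3) = 74.
From column 2, 460 − (122 + 104 + 86 + 83) gives (1,2) = 65.
Using column 3: 128 + 110 + 92 + 74 + ? → (5,3) = 460 − 404 = 56.
Row 1 must total 460; the given cells sum to 359, so (1,4) = 101.
Row 5: 95 + 83 + 56 + 107 + ? = 460, so (5,4) = 119.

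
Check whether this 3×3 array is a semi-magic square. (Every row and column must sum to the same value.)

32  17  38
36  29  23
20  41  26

No — column 3 sums to 87 but column 1 sums to 88.

Row 1: 32 + 17 + 38 = 87.
Row 2: 36 + 29 + 23 = 88.
Row 3: 20 + 41 + 26 = 87.
Column 1: 32 + 36 + 20 = 88.
Column 2: 17 + 29 + 41 = 87.
Column 3: 38 + 23 + 26 = 87.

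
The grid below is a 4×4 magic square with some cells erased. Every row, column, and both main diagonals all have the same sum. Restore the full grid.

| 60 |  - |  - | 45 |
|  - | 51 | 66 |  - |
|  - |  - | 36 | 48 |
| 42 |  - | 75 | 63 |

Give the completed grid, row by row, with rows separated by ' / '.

Main diagonal is already complete: 60 + 51 + 36 + 63 = 210, so that is the magic constant.
Using row 4: 42 + 75 + 63 + ? → (4,2) = 210 − 180 = 30.
Column 3 needs 210; the known cells sum to 177, so (1,3) = 33.
From column 4, 210 − (45 + 48 + 63) gives (2,4) = 54.
From anti-diagonal, 210 − (45 + 66 + 42) gives (3,2) = 57.
Row 1 needs 210; the known cells sum to 138, so (1,2) = 72.
Row 2 must total 210; the given cells sum to 171, so (2,1) = 39.
The remaining cell in row 3 is (3,1) = 210 − 141 = 69.

60 72 33 45 / 39 51 66 54 / 69 57 36 48 / 42 30 75 63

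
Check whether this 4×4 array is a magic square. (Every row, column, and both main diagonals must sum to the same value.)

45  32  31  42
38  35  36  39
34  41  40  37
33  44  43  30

Row 1: 45 + 32 + 31 + 42 = 150.
Row 2: 38 + 35 + 36 + 39 = 148.
Row 3: 34 + 41 + 40 + 37 = 152.
Row 4: 33 + 44 + 43 + 30 = 150.
Column 1: 45 + 38 + 34 + 33 = 150.
Column 2: 32 + 35 + 41 + 44 = 152.
Column 3: 31 + 36 + 40 + 43 = 150.
Column 4: 42 + 39 + 37 + 30 = 148.
Main diagonal: 45 + 35 + 40 + 30 = 150.
Anti-diagonal: 42 + 36 + 41 + 33 = 152.

No — column 4 sums to 148 but column 1 sums to 150.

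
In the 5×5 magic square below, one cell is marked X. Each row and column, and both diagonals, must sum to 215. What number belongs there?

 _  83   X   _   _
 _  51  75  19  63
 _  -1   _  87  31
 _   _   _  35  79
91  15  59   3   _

Using row 2: 51 + 75 + 19 + 63 + ? → (2,1) = 215 − 208 = 7.
Row 5 must total 215; the given cells sum to 168, so (5,5) = 47.
The remaining cell in column 2 is (4,2) = 215 − 148 = 67.
From column 4, 215 − (19 + 87 + 35 + 3) gives (1,4) = 71.
The remaining cell in column 5 is (1,5) = 215 − 220 = -5.
Anti-diagonal needs 215; the known cells sum to 172, so (3,3) = 43.
Row 3: -1 + 43 + 87 + 31 + ? = 215, so (3,1) = 55.
From main diagonal, 215 − (51 + 43 + 35 + 47) gives (1,1) = 39.
Row 1 must total 215; the given cells sum to 188, so (1,3) = 27.

27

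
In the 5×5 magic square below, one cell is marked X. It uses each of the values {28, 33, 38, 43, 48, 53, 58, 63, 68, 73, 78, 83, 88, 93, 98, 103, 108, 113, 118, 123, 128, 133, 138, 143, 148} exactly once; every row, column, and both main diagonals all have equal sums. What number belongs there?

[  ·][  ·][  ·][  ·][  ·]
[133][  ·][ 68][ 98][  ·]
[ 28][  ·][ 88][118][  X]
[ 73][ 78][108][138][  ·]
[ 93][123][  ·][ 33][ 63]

148

The 25 entries sum to 2200, so each line sums to 2200/5 = 440.
Row 4 needs 440; the known cells sum to 397, so (4,5) = 43.
Row 5 needs 440; the known cells sum to 312, so (5,3) = 128.
Column 1 must total 440; the given cells sum to 327, so (1,1) = 113.
Column 3: 68 + 88 + 108 + 128 + ? = 440, so (1,3) = 48.
Column 4 needs 440; the known cells sum to 387, so (1,4) = 53.
From main diagonal, 440 − (113 + 88 + 138 + 63) gives (2,2) = 38.
Anti-diagonal needs 440; the known cells sum to 357, so (1,5) = 83.
Row 1: 113 + 48 + 53 + 83 + ? = 440, so (1,2) = 143.
Row 2: 133 + 38 + 68 + 98 + ? = 440, so (2,5) = 103.
Column 2: 143 + 38 + 78 + 123 + ? = 440, so (3,2) = 58.
From column 5, 440 − (83 + 103 + 43 + 63) gives (3,5) = 148.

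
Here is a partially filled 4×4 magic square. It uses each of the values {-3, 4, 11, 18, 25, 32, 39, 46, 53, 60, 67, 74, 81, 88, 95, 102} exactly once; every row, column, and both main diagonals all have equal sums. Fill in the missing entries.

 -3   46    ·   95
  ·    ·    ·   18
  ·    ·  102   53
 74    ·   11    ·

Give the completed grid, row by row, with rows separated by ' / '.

The 16 entries sum to 792, so each line sums to 792/4 = 198.
Row 1 needs 198; the known cells sum to 138, so (1,3) = 60.
Using column 3: 60 + 102 + 11 + ? → (2,3) = 198 − 173 = 25.
Using column 4: 95 + 18 + 53 + ? → (4,4) = 198 − 166 = 32.
The remaining cell in main diagonal is (2,2) = 198 − 131 = 67.
Anti-diagonal must total 198; the given cells sum to 194, so (3,2) = 4.
Using row 2: 67 + 25 + 18 + ? → (2,1) = 198 − 110 = 88.
Row 3: 4 + 102 + 53 + ? = 198, so (3,1) = 39.
Using row 4: 74 + 11 + 32 + ? → (4,2) = 198 − 117 = 81.

-3 46 60 95 / 88 67 25 18 / 39 4 102 53 / 74 81 11 32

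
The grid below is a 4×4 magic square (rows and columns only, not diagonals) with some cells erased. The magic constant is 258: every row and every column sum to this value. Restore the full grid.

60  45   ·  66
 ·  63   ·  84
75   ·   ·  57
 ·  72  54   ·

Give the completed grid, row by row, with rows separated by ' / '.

The remaining cell in row 1 is (1,3) = 258 − 171 = 87.
From column 2, 258 − (45 + 63 + 72) gives (3,2) = 78.
The remaining cell in column 4 is (4,4) = 258 − 207 = 51.
Using row 3: 75 + 78 + 57 + ? → (3,3) = 258 − 210 = 48.
Using row 4: 72 + 54 + 51 + ? → (4,1) = 258 − 177 = 81.
Column 1 must total 258; the given cells sum to 216, so (2,1) = 42.
Column 3 must total 258; the given cells sum to 189, so (2,3) = 69.

60 45 87 66 / 42 63 69 84 / 75 78 48 57 / 81 72 54 51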